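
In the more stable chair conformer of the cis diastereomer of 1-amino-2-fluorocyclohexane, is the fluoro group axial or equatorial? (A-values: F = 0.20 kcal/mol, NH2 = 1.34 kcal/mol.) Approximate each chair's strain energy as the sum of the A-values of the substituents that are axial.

axial

C1 and C2 have opposite parity, so for the cis isomer the two substituents are one axial and one equatorial in each chair.
Chair I (fluoro axial, amino equatorial): E = 0.20 kcal/mol.
Chair II (fluoro equatorial, amino axial): E = 1.34 kcal/mol.
Chair I is the more stable (lower-energy) conformer, and in that chair the fluoro group is axial.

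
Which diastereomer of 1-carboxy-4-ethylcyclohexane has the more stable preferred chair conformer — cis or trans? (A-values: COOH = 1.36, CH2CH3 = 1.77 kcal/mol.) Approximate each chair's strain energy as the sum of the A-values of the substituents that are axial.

At 1,4 positions (parity opposite): cis → (a,e or e,a); trans → (e,e or a,a).
Best chair for cis: E = 1.36 kcal/mol; best chair for trans: E = 0.00 kcal/mol.
The trans isomer is lower by 1.36 kcal/mol.

trans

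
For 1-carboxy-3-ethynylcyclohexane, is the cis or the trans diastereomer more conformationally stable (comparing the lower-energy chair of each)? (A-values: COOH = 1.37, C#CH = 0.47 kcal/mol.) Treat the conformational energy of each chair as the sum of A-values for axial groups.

At 1,3 positions (parity same): cis → (e,e or a,a); trans → (a,e or e,a).
Best chair for cis: E = 0.00 kcal/mol; best chair for trans: E = 0.47 kcal/mol.
The cis isomer is lower by 0.47 kcal/mol.

cis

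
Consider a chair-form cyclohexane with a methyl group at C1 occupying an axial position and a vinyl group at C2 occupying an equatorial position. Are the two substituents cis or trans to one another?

C1 and C2 have opposite parity, so their axial bonds point in opposite directions.
With opposite-parity carbons, two substituents on the same face are one axial and one equatorial; opposite faces give both axial or both equatorial.
Here the groups are axial/equatorial → same face → cis.

cis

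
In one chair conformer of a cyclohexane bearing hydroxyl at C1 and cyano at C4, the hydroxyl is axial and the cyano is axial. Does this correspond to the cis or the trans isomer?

trans

C1 and C4 have opposite parity, so their axial bonds point in opposite directions.
With opposite-parity carbons, two substituents on the same face are one axial and one equatorial; opposite faces give both axial or both equatorial.
Here the groups are axial/axial → opposite face → trans.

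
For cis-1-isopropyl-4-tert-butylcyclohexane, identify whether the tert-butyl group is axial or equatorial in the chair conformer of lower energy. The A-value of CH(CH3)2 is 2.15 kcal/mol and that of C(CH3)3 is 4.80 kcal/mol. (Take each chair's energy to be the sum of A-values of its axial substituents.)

C1 and C4 have opposite parity, so for the cis isomer the two substituents are one axial and one equatorial in each chair.
Chair I (isopropyl axial, tert-butyl equatorial): E = 2.15 kcal/mol.
Chair II (isopropyl equatorial, tert-butyl axial): E = 4.80 kcal/mol.
Chair I is the more stable (lower-energy) conformer, and in that chair the tert-butyl group is equatorial.

equatorial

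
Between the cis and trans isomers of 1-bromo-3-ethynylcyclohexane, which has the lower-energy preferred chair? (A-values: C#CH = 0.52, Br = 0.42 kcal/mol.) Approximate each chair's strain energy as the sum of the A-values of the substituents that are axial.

cis

At 1,3 positions (parity same): cis → (e,e or a,a); trans → (a,e or e,a).
Best chair for cis: E = 0.00 kcal/mol; best chair for trans: E = 0.42 kcal/mol.
The cis isomer is lower by 0.42 kcal/mol.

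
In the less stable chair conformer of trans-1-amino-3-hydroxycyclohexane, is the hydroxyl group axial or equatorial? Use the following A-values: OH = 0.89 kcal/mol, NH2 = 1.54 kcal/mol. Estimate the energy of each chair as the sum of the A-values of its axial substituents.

equatorial

C1 and C3 have the same parity, so for the trans isomer the two substituents are one axial and one equatorial in each chair.
Chair I (hydroxyl axial, amino equatorial): E = 0.89 kcal/mol.
Chair II (hydroxyl equatorial, amino axial): E = 1.54 kcal/mol.
Chair II is the less stable (higher-energy) conformer, and in that chair the hydroxyl group is equatorial.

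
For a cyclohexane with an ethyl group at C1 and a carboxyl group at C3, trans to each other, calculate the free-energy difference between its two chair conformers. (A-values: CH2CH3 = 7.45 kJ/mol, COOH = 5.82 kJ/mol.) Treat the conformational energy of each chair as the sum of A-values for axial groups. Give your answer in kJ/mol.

1.63 kJ/mol

C1 and C3 have the same parity, so for the trans isomer the two substituents are one axial and one equatorial in each chair.
Chair I (ethyl axial, carboxyl equatorial): E = 7.45 kJ/mol.
Chair II (ethyl equatorial, carboxyl axial): E = 5.82 kJ/mol.
ΔE = 7.45 − 5.82 = 1.63 kJ/mol; chair II is more stable.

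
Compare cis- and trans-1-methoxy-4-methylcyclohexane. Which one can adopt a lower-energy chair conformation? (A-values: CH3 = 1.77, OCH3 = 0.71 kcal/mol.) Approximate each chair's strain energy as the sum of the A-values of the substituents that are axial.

At 1,4 positions (parity opposite): cis → (a,e or e,a); trans → (e,e or a,a).
Best chair for cis: E = 0.71 kcal/mol; best chair for trans: E = 0.00 kcal/mol.
The trans isomer is lower by 0.71 kcal/mol.

trans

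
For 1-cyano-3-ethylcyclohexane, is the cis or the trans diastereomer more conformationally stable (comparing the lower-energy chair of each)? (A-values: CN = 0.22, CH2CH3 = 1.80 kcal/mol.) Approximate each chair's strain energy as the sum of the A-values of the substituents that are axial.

cis

At 1,3 positions (parity same): cis → (e,e or a,a); trans → (a,e or e,a).
Best chair for cis: E = 0.00 kcal/mol; best chair for trans: E = 0.22 kcal/mol.
The cis isomer is lower by 0.22 kcal/mol.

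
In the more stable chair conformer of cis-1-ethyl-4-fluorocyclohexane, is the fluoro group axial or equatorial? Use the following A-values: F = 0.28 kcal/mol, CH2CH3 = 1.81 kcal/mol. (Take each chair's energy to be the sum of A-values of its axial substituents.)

C1 and C4 have opposite parity, so for the cis isomer the two substituents are one axial and one equatorial in each chair.
Chair I (fluoro axial, ethyl equatorial): E = 0.28 kcal/mol.
Chair II (fluoro equatorial, ethyl axial): E = 1.81 kcal/mol.
Chair I is the more stable (lower-energy) conformer, and in that chair the fluoro group is axial.

axial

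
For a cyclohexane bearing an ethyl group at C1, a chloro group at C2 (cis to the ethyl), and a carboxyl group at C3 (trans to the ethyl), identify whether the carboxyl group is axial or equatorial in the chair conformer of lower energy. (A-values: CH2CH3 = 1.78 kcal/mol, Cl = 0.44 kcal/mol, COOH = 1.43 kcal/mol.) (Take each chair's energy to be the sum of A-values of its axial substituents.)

Chair I (ethyl axial, chloro equatorial, carboxyl equatorial): E = 1.78 kcal/mol.
Chair II (ethyl equatorial, chloro axial, carboxyl axial): E = 1.87 kcal/mol.
Chair I is the more stable (lower-energy) conformer, and in that chair the carboxyl group is equatorial.

equatorial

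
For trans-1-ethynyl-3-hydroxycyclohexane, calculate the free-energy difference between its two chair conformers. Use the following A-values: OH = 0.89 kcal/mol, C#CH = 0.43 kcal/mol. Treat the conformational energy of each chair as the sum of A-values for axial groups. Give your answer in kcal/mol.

C1 and C3 have the same parity, so for the trans isomer the two substituents are one axial and one equatorial in each chair.
Chair I (hydroxyl axial, ethynyl equatorial): E = 0.89 kcal/mol.
Chair II (hydroxyl equatorial, ethynyl axial): E = 0.43 kcal/mol.
ΔE = 0.89 − 0.43 = 0.46 kcal/mol; chair II is more stable.

0.46 kcal/mol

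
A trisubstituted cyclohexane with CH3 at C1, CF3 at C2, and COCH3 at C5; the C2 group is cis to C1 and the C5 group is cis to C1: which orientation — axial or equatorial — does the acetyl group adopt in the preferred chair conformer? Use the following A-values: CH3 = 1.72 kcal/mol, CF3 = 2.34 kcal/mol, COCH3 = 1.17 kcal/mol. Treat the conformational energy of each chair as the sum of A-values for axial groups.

equatorial

Chair I (methyl axial, trifluoromethyl equatorial, acetyl axial): E = 2.89 kcal/mol.
Chair II (methyl equatorial, trifluoromethyl axial, acetyl equatorial): E = 2.34 kcal/mol.
Chair II is the more stable (lower-energy) conformer, and in that chair the acetyl group is equatorial.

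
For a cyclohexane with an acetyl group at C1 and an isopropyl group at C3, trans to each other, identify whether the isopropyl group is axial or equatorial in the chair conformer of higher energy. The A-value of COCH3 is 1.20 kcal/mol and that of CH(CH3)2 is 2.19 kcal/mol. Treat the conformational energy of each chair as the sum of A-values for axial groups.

axial

C1 and C3 have the same parity, so for the trans isomer the two substituents are one axial and one equatorial in each chair.
Chair I (acetyl axial, isopropyl equatorial): E = 1.20 kcal/mol.
Chair II (acetyl equatorial, isopropyl axial): E = 2.19 kcal/mol.
Chair II is the less stable (higher-energy) conformer, and in that chair the isopropyl group is axial.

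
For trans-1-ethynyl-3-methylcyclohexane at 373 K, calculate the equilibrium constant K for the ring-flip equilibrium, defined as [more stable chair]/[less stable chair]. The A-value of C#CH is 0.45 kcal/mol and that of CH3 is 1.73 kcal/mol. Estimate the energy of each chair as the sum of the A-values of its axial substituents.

C1 and C3 have the same parity, so for the trans isomer the two substituents are one axial and one equatorial in each chair.
Chair I (ethynyl axial, methyl equatorial): E = 0.45 kcal/mol; chair II (ethynyl equatorial, methyl axial): E = 1.73 kcal/mol.
ΔG = 1.28 kcal/mol between the two chairs.
K = exp(ΔG/RT) with R = 1.987×10⁻³ kcal mol⁻¹ K⁻¹ and T = 373 K gives K ≈ 5.62.

K ≈ 5.62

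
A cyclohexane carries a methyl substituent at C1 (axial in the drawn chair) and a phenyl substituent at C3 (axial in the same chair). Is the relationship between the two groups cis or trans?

cis

C1 and C3 have the same parity, so their axial bonds point in the same direction.
With same-parity carbons, two substituents on the same face are both axial or both equatorial; opposite faces give one of each.
Here the groups are axial/axial → same face → cis.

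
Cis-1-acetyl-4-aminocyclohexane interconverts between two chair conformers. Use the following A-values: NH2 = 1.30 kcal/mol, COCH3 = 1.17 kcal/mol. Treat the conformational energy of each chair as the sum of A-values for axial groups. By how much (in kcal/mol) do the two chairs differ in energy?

C1 and C4 have opposite parity, so for the cis isomer the two substituents are one axial and one equatorial in each chair.
Chair I (amino axial, acetyl equatorial): E = 1.30 kcal/mol.
Chair II (amino equatorial, acetyl axial): E = 1.17 kcal/mol.
ΔE = 1.30 − 1.17 = 0.13 kcal/mol; chair II is more stable.

0.13 kcal/mol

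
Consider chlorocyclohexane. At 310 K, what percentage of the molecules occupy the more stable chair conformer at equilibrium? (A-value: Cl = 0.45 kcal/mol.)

67.5%

One chair has the chloro group axial (E = 0.45 kcal/mol) and the other has it equatorial (E = 0).
ΔG = 0.45 kcal/mol between the two chairs.
K = exp(ΔG/RT) with R = 1.987×10⁻³ kcal mol⁻¹ K⁻¹ and T = 310 K gives K ≈ 2.08.
Fraction in the lower-energy chair = K/(K+1) = 67.5%.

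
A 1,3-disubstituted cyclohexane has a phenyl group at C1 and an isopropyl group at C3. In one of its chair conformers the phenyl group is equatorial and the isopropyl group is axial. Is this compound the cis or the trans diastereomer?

C1 and C3 have the same parity, so their axial bonds point in the same direction.
With same-parity carbons, two substituents on the same face are both axial or both equatorial; opposite faces give one of each.
Here the groups are equatorial/axial → opposite face → trans.

trans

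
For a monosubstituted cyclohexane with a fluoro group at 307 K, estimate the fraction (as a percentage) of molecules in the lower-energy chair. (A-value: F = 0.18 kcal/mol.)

One chair has the fluoro group axial (E = 0.18 kcal/mol) and the other has it equatorial (E = 0).
ΔG = 0.18 kcal/mol between the two chairs.
K = exp(ΔG/RT) with R = 1.987×10⁻³ kcal mol⁻¹ K⁻¹ and T = 307 K gives K ≈ 1.34.
Fraction in the lower-energy chair = K/(K+1) = 57.3%.

57.3%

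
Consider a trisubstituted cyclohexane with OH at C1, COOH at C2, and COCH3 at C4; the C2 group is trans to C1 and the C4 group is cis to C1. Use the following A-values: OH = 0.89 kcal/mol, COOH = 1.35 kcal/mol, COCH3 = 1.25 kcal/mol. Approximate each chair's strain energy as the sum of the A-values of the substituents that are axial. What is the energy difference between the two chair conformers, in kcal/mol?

Chair I (hydroxyl axial, carboxyl axial, acetyl equatorial): E = 2.24 kcal/mol.
Chair II (hydroxyl equatorial, carboxyl equatorial, acetyl axial): E = 1.25 kcal/mol.
ΔE = 2.24 − 1.25 = 0.99 kcal/mol; chair II is more stable.

0.99 kcal/mol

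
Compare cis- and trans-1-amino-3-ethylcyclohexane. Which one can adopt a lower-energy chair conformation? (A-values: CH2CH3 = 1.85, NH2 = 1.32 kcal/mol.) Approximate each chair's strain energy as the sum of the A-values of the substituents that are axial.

cis

At 1,3 positions (parity same): cis → (e,e or a,a); trans → (a,e or e,a).
Best chair for cis: E = 0.00 kcal/mol; best chair for trans: E = 1.32 kcal/mol.
The cis isomer is lower by 1.32 kcal/mol.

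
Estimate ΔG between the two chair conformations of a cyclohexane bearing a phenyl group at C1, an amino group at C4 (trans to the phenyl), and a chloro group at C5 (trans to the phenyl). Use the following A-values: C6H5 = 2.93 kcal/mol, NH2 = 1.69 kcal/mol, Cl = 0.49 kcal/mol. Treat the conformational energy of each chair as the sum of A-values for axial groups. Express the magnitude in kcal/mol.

4.13 kcal/mol

Chair I (phenyl axial, amino axial, chloro equatorial): E = 4.62 kcal/mol.
Chair II (phenyl equatorial, amino equatorial, chloro axial): E = 0.49 kcal/mol.
ΔE = 4.62 − 0.49 = 4.13 kcal/mol; chair II is more stable.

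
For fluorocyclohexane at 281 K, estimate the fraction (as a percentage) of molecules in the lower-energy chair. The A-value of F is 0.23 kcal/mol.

One chair has the fluoro group axial (E = 0.23 kcal/mol) and the other has it equatorial (E = 0).
ΔG = 0.23 kcal/mol between the two chairs.
K = exp(ΔG/RT) with R = 1.987×10⁻³ kcal mol⁻¹ K⁻¹ and T = 281 K gives K ≈ 1.51.
Fraction in the lower-energy chair = K/(K+1) = 60.2%.

60.2%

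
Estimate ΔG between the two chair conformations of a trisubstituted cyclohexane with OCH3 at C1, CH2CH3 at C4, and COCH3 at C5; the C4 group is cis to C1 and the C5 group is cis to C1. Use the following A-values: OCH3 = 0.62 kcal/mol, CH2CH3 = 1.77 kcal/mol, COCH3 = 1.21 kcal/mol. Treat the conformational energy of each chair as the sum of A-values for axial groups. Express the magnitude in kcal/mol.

Chair I (methoxy axial, ethyl equatorial, acetyl axial): E = 1.83 kcal/mol.
Chair II (methoxy equatorial, ethyl axial, acetyl equatorial): E = 1.77 kcal/mol.
ΔE = 1.83 − 1.77 = 0.06 kcal/mol; chair II is more stable.

0.06 kcal/mol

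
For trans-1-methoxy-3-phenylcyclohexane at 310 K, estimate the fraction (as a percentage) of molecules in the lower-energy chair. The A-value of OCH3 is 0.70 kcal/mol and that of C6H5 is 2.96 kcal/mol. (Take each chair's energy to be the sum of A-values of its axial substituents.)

97.5%

C1 and C3 have the same parity, so for the trans isomer the two substituents are one axial and one equatorial in each chair.
Chair I (methoxy axial, phenyl equatorial): E = 0.70 kcal/mol; chair II (methoxy equatorial, phenyl axial): E = 2.96 kcal/mol.
ΔG = 2.26 kcal/mol between the two chairs.
K = exp(ΔG/RT) with R = 1.987×10⁻³ kcal mol⁻¹ K⁻¹ and T = 310 K gives K ≈ 39.2.
Fraction in the lower-energy chair = K/(K+1) = 97.5%.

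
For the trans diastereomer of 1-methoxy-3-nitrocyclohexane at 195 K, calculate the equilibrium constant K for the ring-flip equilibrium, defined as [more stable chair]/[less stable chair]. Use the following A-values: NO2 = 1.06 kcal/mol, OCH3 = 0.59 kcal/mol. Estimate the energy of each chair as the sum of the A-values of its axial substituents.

K ≈ 3.36

C1 and C3 have the same parity, so for the trans isomer the two substituents are one axial and one equatorial in each chair.
Chair I (nitro axial, methoxy equatorial): E = 1.06 kcal/mol; chair II (nitro equatorial, methoxy axial): E = 0.59 kcal/mol.
ΔG = 0.47 kcal/mol between the two chairs.
K = exp(ΔG/RT) with R = 1.987×10⁻³ kcal mol⁻¹ K⁻¹ and T = 195 K gives K ≈ 3.36.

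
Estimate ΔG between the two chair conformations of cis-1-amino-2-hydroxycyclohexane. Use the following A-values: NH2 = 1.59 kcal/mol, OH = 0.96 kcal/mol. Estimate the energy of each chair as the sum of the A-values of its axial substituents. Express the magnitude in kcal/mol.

0.63 kcal/mol

C1 and C2 have opposite parity, so for the cis isomer the two substituents are one axial and one equatorial in each chair.
Chair I (amino axial, hydroxyl equatorial): E = 1.59 kcal/mol.
Chair II (amino equatorial, hydroxyl axial): E = 0.96 kcal/mol.
ΔE = 1.59 − 0.96 = 0.63 kcal/mol; chair II is more stable.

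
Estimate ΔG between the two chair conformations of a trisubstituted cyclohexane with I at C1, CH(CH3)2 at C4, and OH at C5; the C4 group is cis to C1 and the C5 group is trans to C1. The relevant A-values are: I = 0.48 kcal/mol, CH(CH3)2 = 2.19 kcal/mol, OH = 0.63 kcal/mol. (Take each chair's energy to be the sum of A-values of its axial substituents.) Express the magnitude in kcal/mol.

Chair I (iodo axial, isopropyl equatorial, hydroxyl equatorial): E = 0.48 kcal/mol.
Chair II (iodo equatorial, isopropyl axial, hydroxyl axial): E = 2.82 kcal/mol.
ΔE = 2.82 − 0.48 = 2.34 kcal/mol; chair I is more stable.

2.34 kcal/mol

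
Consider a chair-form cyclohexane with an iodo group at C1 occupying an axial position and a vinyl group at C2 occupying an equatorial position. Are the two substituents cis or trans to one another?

C1 and C2 have opposite parity, so their axial bonds point in opposite directions.
With opposite-parity carbons, two substituents on the same face are one axial and one equatorial; opposite faces give both axial or both equatorial.
Here the groups are axial/equatorial → same face → cis.

cis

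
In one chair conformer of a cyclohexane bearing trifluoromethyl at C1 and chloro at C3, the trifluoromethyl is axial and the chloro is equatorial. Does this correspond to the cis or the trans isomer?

trans

C1 and C3 have the same parity, so their axial bonds point in the same direction.
With same-parity carbons, two substituents on the same face are both axial or both equatorial; opposite faces give one of each.
Here the groups are axial/equatorial → opposite face → trans.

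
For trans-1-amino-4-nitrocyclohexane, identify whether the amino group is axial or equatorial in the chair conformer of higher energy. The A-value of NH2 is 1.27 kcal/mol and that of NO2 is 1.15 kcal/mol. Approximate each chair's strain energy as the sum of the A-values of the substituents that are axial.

axial

C1 and C4 have opposite parity, so for the trans isomer the two substituents are e,e in one chair and a,a in the other.
Chair I (amino axial, nitro axial): E = 2.42 kcal/mol.
Chair II (amino equatorial, nitro equatorial): E = 0.00 kcal/mol.
Chair I is the less stable (higher-energy) conformer, and in that chair the amino group is axial.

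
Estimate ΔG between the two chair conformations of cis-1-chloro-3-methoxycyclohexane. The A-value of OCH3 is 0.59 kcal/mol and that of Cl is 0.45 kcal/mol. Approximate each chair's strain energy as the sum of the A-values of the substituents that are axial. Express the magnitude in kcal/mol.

C1 and C3 have the same parity, so for the cis isomer the two substituents are e,e in one chair and a,a in the other.
Chair I (methoxy axial, chloro axial): E = 1.04 kcal/mol.
Chair II (methoxy equatorial, chloro equatorial): E = 0.00 kcal/mol.
ΔE = 1.04 − 0.00 = 1.04 kcal/mol; chair II is more stable.

1.04 kcal/mol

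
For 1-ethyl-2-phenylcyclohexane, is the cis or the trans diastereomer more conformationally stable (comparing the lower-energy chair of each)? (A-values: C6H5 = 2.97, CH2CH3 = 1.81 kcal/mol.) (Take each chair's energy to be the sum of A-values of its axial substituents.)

At 1,2 positions (parity opposite): cis → (a,e or e,a); trans → (e,e or a,a).
Best chair for cis: E = 1.81 kcal/mol; best chair for trans: E = 0.00 kcal/mol.
The trans isomer is lower by 1.81 kcal/mol.

trans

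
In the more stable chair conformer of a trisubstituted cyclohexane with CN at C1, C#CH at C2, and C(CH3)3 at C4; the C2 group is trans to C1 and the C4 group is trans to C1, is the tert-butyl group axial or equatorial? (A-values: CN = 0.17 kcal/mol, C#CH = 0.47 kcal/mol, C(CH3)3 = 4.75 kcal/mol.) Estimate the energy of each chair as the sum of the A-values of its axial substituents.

equatorial

Chair I (cyano axial, ethynyl axial, tert-butyl axial): E = 5.39 kcal/mol.
Chair II (cyano equatorial, ethynyl equatorial, tert-butyl equatorial): E = 0.00 kcal/mol.
Chair II is the more stable (lower-energy) conformer, and in that chair the tert-butyl group is equatorial.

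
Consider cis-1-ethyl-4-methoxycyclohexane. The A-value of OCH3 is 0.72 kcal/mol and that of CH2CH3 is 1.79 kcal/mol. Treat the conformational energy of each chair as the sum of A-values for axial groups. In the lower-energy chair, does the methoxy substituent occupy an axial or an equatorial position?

C1 and C4 have opposite parity, so for the cis isomer the two substituents are one axial and one equatorial in each chair.
Chair I (methoxy axial, ethyl equatorial): E = 0.72 kcal/mol.
Chair II (methoxy equatorial, ethyl axial): E = 1.79 kcal/mol.
Chair I is the more stable (lower-energy) conformer, and in that chair the methoxy group is axial.

axial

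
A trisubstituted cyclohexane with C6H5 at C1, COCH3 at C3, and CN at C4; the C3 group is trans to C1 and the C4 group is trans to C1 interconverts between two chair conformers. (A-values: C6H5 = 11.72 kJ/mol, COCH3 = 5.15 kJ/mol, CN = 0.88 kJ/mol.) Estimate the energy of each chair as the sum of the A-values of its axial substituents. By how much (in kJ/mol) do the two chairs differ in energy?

Chair I (phenyl axial, acetyl equatorial, cyano axial): E = 12.60 kJ/mol.
Chair II (phenyl equatorial, acetyl axial, cyano equatorial): E = 5.15 kJ/mol.
ΔE = 12.60 − 5.15 = 7.45 kJ/mol; chair II is more stable.

7.45 kJ/mol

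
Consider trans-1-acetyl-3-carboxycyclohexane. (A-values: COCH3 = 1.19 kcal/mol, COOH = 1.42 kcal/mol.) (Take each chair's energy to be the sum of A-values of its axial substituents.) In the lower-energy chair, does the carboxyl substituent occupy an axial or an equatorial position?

equatorial

C1 and C3 have the same parity, so for the trans isomer the two substituents are one axial and one equatorial in each chair.
Chair I (acetyl axial, carboxyl equatorial): E = 1.19 kcal/mol.
Chair II (acetyl equatorial, carboxyl axial): E = 1.42 kcal/mol.
Chair I is the more stable (lower-energy) conformer, and in that chair the carboxyl group is equatorial.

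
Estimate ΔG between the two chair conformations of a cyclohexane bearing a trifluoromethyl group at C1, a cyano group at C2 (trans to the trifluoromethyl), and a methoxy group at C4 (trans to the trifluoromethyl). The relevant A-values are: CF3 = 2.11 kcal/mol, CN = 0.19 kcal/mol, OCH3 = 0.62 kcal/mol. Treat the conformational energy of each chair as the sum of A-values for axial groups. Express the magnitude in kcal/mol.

Chair I (trifluoromethyl axial, cyano axial, methoxy axial): E = 2.92 kcal/mol.
Chair II (trifluoromethyl equatorial, cyano equatorial, methoxy equatorial): E = 0.00 kcal/mol.
ΔE = 2.92 − 0.00 = 2.92 kcal/mol; chair II is more stable.

2.92 kcal/mol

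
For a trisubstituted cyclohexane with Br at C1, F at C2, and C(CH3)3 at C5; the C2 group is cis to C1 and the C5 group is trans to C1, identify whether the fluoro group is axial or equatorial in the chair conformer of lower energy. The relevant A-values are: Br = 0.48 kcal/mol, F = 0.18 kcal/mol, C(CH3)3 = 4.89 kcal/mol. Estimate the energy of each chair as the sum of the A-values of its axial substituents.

equatorial

Chair I (bromo axial, fluoro equatorial, tert-butyl equatorial): E = 0.48 kcal/mol.
Chair II (bromo equatorial, fluoro axial, tert-butyl axial): E = 5.07 kcal/mol.
Chair I is the more stable (lower-energy) conformer, and in that chair the fluoro group is equatorial.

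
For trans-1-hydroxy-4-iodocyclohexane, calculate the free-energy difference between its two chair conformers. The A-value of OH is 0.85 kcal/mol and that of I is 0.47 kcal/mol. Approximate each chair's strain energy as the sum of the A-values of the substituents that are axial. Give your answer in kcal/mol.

1.32 kcal/mol

C1 and C4 have opposite parity, so for the trans isomer the two substituents are e,e in one chair and a,a in the other.
Chair I (hydroxyl axial, iodo axial): E = 1.32 kcal/mol.
Chair II (hydroxyl equatorial, iodo equatorial): E = 0.00 kcal/mol.
ΔE = 1.32 − 0.00 = 1.32 kcal/mol; chair II is more stable.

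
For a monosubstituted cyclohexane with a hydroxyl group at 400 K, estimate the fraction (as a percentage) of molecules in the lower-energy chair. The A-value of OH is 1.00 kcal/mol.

One chair has the hydroxyl group axial (E = 1.00 kcal/mol) and the other has it equatorial (E = 0).
ΔG = 1.00 kcal/mol between the two chairs.
K = exp(ΔG/RT) with R = 1.987×10⁻³ kcal mol⁻¹ K⁻¹ and T = 400 K gives K ≈ 3.52.
Fraction in the lower-energy chair = K/(K+1) = 77.9%.

77.9%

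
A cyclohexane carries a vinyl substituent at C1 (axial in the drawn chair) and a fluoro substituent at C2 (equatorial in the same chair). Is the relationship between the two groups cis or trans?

cis

C1 and C2 have opposite parity, so their axial bonds point in opposite directions.
With opposite-parity carbons, two substituents on the same face are one axial and one equatorial; opposite faces give both axial or both equatorial.
Here the groups are axial/equatorial → same face → cis.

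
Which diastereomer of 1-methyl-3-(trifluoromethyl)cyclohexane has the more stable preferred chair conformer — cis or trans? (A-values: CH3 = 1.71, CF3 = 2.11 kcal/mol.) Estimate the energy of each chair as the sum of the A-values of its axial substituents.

At 1,3 positions (parity same): cis → (e,e or a,a); trans → (a,e or e,a).
Best chair for cis: E = 0.00 kcal/mol; best chair for trans: E = 1.71 kcal/mol.
The cis isomer is lower by 1.71 kcal/mol.

cis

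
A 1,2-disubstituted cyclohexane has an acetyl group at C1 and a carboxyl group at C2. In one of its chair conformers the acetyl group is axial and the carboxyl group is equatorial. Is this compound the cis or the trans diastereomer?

cis

C1 and C2 have opposite parity, so their axial bonds point in opposite directions.
With opposite-parity carbons, two substituents on the same face are one axial and one equatorial; opposite faces give both axial or both equatorial.
Here the groups are axial/equatorial → same face → cis.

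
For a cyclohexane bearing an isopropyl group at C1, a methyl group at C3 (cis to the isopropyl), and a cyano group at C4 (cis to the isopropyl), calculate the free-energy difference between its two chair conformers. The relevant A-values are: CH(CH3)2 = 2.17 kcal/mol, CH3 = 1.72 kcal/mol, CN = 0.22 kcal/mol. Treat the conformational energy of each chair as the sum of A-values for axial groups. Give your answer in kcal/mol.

3.67 kcal/mol

Chair I (isopropyl axial, methyl axial, cyano equatorial): E = 3.89 kcal/mol.
Chair II (isopropyl equatorial, methyl equatorial, cyano axial): E = 0.22 kcal/mol.
ΔE = 3.89 − 0.22 = 3.67 kcal/mol; chair II is more stable.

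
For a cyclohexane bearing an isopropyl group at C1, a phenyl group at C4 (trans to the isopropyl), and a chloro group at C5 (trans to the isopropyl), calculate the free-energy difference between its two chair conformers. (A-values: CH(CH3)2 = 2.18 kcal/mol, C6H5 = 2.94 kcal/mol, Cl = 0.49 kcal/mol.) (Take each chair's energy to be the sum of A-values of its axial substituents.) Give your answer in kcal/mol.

Chair I (isopropyl axial, phenyl axial, chloro equatorial): E = 5.12 kcal/mol.
Chair II (isopropyl equatorial, phenyl equatorial, chloro axial): E = 0.49 kcal/mol.
ΔE = 5.12 − 0.49 = 4.63 kcal/mol; chair II is more stable.

4.63 kcal/mol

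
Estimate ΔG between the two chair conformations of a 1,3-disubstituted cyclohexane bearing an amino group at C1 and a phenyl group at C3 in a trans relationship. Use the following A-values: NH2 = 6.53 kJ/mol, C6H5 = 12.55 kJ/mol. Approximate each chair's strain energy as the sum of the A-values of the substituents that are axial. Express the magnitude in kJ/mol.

C1 and C3 have the same parity, so for the trans isomer the two substituents are one axial and one equatorial in each chair.
Chair I (amino axial, phenyl equatorial): E = 6.53 kJ/mol.
Chair II (amino equatorial, phenyl axial): E = 12.55 kJ/mol.
ΔE = 12.55 − 6.53 = 6.02 kJ/mol; chair I is more stable.

6.02 kJ/mol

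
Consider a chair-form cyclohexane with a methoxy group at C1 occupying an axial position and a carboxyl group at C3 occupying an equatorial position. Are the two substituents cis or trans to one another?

trans

C1 and C3 have the same parity, so their axial bonds point in the same direction.
With same-parity carbons, two substituents on the same face are both axial or both equatorial; opposite faces give one of each.
Here the groups are axial/equatorial → opposite face → trans.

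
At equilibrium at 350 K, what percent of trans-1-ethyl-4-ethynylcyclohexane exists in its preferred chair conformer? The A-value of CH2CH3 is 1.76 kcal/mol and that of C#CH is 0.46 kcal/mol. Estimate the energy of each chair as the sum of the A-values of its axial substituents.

96.1%

C1 and C4 have opposite parity, so for the trans isomer the two substituents are e,e in one chair and a,a in the other.
Chair I (ethyl axial, ethynyl axial): E = 2.22 kcal/mol; chair II (ethyl equatorial, ethynyl equatorial): E = 0.00 kcal/mol.
ΔG = 2.22 kcal/mol between the two chairs.
K = exp(ΔG/RT) with R = 1.987×10⁻³ kcal mol⁻¹ K⁻¹ and T = 350 K gives K ≈ 24.3.
Fraction in the lower-energy chair = K/(K+1) = 96.1%.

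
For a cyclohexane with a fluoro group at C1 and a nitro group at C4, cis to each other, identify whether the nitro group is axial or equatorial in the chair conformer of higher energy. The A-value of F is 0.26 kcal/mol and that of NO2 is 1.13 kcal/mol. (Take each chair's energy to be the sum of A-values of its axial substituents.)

C1 and C4 have opposite parity, so for the cis isomer the two substituents are one axial and one equatorial in each chair.
Chair I (fluoro axial, nitro equatorial): E = 0.26 kcal/mol.
Chair II (fluoro equatorial, nitro axial): E = 1.13 kcal/mol.
Chair II is the less stable (higher-energy) conformer, and in that chair the nitro group is axial.

axial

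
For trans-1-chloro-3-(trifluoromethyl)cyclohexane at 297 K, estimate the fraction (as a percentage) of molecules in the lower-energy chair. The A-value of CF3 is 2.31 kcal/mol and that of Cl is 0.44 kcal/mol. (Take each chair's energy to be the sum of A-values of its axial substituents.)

C1 and C3 have the same parity, so for the trans isomer the two substituents are one axial and one equatorial in each chair.
Chair I (trifluoromethyl axial, chloro equatorial): E = 2.31 kcal/mol; chair II (trifluoromethyl equatorial, chloro axial): E = 0.44 kcal/mol.
ΔG = 1.87 kcal/mol between the two chairs.
K = exp(ΔG/RT) with R = 1.987×10⁻³ kcal mol⁻¹ K⁻¹ and T = 297 K gives K ≈ 23.8.
Fraction in the lower-energy chair = K/(K+1) = 96.0%.

96.0%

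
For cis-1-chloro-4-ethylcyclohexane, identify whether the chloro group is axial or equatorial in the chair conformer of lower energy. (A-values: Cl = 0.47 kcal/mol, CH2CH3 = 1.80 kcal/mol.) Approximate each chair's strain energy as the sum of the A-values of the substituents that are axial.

C1 and C4 have opposite parity, so for the cis isomer the two substituents are one axial and one equatorial in each chair.
Chair I (chloro axial, ethyl equatorial): E = 0.47 kcal/mol.
Chair II (chloro equatorial, ethyl axial): E = 1.80 kcal/mol.
Chair I is the more stable (lower-energy) conformer, and in that chair the chloro group is axial.

axial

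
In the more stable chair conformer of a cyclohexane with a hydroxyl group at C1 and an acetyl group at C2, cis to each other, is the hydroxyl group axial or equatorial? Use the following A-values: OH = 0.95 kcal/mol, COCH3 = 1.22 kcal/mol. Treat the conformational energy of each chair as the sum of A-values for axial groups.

C1 and C2 have opposite parity, so for the cis isomer the two substituents are one axial and one equatorial in each chair.
Chair I (hydroxyl axial, acetyl equatorial): E = 0.95 kcal/mol.
Chair II (hydroxyl equatorial, acetyl axial): E = 1.22 kcal/mol.
Chair I is the more stable (lower-energy) conformer, and in that chair the hydroxyl group is axial.

axial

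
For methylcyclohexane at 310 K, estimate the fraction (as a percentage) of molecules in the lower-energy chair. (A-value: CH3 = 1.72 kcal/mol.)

One chair has the methyl group axial (E = 1.72 kcal/mol) and the other has it equatorial (E = 0).
ΔG = 1.72 kcal/mol between the two chairs.
K = exp(ΔG/RT) with R = 1.987×10⁻³ kcal mol⁻¹ K⁻¹ and T = 310 K gives K ≈ 16.3.
Fraction in the lower-energy chair = K/(K+1) = 94.2%.

94.2%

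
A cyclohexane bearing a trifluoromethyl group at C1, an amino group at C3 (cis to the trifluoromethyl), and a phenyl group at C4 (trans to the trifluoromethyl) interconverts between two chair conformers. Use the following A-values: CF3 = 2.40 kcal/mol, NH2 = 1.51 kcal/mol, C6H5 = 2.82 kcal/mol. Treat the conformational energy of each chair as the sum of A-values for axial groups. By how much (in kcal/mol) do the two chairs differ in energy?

Chair I (trifluoromethyl axial, amino axial, phenyl axial): E = 6.73 kcal/mol.
Chair II (trifluoromethyl equatorial, amino equatorial, phenyl equatorial): E = 0.00 kcal/mol.
ΔE = 6.73 − 0.00 = 6.73 kcal/mol; chair II is more stable.

6.73 kcal/mol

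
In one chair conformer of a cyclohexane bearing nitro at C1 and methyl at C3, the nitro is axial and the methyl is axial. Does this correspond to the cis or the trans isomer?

C1 and C3 have the same parity, so their axial bonds point in the same direction.
With same-parity carbons, two substituents on the same face are both axial or both equatorial; opposite faces give one of each.
Here the groups are axial/axial → same face → cis.

cis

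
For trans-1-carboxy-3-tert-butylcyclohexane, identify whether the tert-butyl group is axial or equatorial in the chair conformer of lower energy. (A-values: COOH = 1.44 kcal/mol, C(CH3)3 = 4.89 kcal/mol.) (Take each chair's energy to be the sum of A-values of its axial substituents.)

equatorial

C1 and C3 have the same parity, so for the trans isomer the two substituents are one axial and one equatorial in each chair.
Chair I (carboxyl axial, tert-butyl equatorial): E = 1.44 kcal/mol.
Chair II (carboxyl equatorial, tert-butyl axial): E = 4.89 kcal/mol.
Chair I is the more stable (lower-energy) conformer, and in that chair the tert-butyl group is equatorial.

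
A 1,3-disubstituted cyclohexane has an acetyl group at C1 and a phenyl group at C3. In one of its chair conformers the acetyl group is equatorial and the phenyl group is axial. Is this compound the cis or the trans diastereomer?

trans

C1 and C3 have the same parity, so their axial bonds point in the same direction.
With same-parity carbons, two substituents on the same face are both axial or both equatorial; opposite faces give one of each.
Here the groups are equatorial/axial → opposite face → trans.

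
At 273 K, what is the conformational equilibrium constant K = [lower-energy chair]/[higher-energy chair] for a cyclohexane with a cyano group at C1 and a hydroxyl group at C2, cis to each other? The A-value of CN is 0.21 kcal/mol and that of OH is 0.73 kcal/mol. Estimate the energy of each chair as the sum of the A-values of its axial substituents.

C1 and C2 have opposite parity, so for the cis isomer the two substituents are one axial and one equatorial in each chair.
Chair I (cyano axial, hydroxyl equatorial): E = 0.21 kcal/mol; chair II (cyano equatorial, hydroxyl axial): E = 0.73 kcal/mol.
ΔG = 0.52 kcal/mol between the two chairs.
K = exp(ΔG/RT) with R = 1.987×10⁻³ kcal mol⁻¹ K⁻¹ and T = 273 K gives K ≈ 2.61.

K ≈ 2.61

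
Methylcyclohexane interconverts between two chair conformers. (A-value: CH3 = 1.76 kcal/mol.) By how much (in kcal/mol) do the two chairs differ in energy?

1.76 kcal/mol

A monosubstituted cyclohexane has one chair with the methyl group axial (E = A = 1.76 kcal/mol) and one with it equatorial (E = 0).
ΔE = 1.76 − 0 = 1.76 kcal/mol.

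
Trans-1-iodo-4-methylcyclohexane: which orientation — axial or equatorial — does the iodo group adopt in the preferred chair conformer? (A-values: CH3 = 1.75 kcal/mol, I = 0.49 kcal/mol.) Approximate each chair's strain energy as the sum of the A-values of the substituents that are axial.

C1 and C4 have opposite parity, so for the trans isomer the two substituents are e,e in one chair and a,a in the other.
Chair I (methyl axial, iodo axial): E = 2.24 kcal/mol.
Chair II (methyl equatorial, iodo equatorial): E = 0.00 kcal/mol.
Chair II is the more stable (lower-energy) conformer, and in that chair the iodo group is equatorial.

equatorial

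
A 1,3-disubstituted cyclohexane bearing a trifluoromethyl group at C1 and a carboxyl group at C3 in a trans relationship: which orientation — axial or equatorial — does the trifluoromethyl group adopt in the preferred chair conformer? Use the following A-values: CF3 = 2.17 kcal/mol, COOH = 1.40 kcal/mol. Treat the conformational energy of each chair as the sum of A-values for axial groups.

equatorial

C1 and C3 have the same parity, so for the trans isomer the two substituents are one axial and one equatorial in each chair.
Chair I (trifluoromethyl axial, carboxyl equatorial): E = 2.17 kcal/mol.
Chair II (trifluoromethyl equatorial, carboxyl axial): E = 1.40 kcal/mol.
Chair II is the more stable (lower-energy) conformer, and in that chair the trifluoromethyl group is equatorial.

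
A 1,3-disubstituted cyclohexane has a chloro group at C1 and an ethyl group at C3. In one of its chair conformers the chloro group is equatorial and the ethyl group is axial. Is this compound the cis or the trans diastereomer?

C1 and C3 have the same parity, so their axial bonds point in the same direction.
With same-parity carbons, two substituents on the same face are both axial or both equatorial; opposite faces give one of each.
Here the groups are equatorial/axial → opposite face → trans.

trans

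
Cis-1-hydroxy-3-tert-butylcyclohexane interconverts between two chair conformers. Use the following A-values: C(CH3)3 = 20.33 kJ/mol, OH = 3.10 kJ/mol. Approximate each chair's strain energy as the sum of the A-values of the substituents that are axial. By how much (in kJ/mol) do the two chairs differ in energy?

C1 and C3 have the same parity, so for the cis isomer the two substituents are e,e in one chair and a,a in the other.
Chair I (tert-butyl axial, hydroxyl axial): E = 23.43 kJ/mol.
Chair II (tert-butyl equatorial, hydroxyl equatorial): E = 0.00 kJ/mol.
ΔE = 23.43 − 0.00 = 23.43 kJ/mol; chair II is more stable.

23.43 kJ/mol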